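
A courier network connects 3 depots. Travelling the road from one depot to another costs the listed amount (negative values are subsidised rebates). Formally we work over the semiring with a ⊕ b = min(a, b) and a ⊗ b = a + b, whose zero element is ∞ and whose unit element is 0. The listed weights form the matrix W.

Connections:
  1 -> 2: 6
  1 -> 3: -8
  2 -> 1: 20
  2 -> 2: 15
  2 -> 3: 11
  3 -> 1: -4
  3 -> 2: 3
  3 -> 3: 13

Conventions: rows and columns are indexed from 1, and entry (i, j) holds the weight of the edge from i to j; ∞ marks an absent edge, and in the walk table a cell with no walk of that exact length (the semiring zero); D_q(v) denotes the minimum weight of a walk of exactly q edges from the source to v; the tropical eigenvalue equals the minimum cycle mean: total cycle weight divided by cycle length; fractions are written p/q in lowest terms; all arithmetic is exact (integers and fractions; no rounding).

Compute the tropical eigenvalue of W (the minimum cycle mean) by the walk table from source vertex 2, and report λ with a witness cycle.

q=0: [∞, 0, ∞]
q=1: [20, 15, 11]
q=2: [7, 14, 12]
q=3: [8, 13, -1]
Optimal cycle mean attained by: cycle 1->3->1, total (-8) + (-4), length 2.
Answer: λ = -6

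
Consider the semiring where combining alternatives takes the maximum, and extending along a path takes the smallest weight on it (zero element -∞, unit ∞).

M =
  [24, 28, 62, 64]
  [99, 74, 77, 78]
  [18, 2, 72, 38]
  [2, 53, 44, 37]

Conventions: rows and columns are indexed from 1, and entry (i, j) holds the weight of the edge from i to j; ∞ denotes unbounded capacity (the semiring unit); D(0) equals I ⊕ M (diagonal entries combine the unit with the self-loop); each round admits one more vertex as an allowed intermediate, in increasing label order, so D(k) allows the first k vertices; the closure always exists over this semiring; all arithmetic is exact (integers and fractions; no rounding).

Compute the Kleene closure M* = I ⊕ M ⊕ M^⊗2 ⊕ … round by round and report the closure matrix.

D(0):
  [∞, 28, 62, 64]
  [99, ∞, 77, 78]
  [18, 2, ∞, 38]
  [2, 53, 44, ∞]
D(1):
  [∞, 28, 62, 64]
  [99, ∞, 77, 78]
  [18, 18, ∞, 38]
  [2, 53, 44, ∞]
D(2):
  [∞, 28, 62, 64]
  [99, ∞, 77, 78]
  [18, 18, ∞, 38]
  [53, 53, 53, ∞]
D(3):
  [∞, 28, 62, 64]
  [99, ∞, 77, 78]
  [18, 18, ∞, 38]
  [53, 53, 53, ∞]
D(4):
  [∞, 53, 62, 64]
  [99, ∞, 77, 78]
  [38, 38, ∞, 38]
  [53, 53, 53, ∞]
Answer: M* = [[∞, 53, 62, 64], [99, ∞, 77, 78], [38, 38, ∞, 38], [53, 53, 53, ∞]]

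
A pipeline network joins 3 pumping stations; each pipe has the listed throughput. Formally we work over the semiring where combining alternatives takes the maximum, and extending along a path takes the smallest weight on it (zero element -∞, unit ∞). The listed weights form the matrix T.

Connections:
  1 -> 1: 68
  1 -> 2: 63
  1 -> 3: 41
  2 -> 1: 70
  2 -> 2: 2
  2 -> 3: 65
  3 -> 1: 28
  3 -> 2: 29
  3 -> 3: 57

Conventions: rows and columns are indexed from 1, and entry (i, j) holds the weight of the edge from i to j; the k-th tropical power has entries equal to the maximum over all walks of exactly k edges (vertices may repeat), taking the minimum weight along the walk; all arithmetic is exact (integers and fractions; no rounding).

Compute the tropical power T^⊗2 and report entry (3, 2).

T^⊗2:
  [68, 63, 63]
  [68, 63, 57]
  [29, 29, 57]
Key observation: the optimum is the walk 3->3->2, with weight 57 min 29 = 29.
Optimal value attained by: walk 3->3->2.
Answer: (T^⊗2)[3][2] = 29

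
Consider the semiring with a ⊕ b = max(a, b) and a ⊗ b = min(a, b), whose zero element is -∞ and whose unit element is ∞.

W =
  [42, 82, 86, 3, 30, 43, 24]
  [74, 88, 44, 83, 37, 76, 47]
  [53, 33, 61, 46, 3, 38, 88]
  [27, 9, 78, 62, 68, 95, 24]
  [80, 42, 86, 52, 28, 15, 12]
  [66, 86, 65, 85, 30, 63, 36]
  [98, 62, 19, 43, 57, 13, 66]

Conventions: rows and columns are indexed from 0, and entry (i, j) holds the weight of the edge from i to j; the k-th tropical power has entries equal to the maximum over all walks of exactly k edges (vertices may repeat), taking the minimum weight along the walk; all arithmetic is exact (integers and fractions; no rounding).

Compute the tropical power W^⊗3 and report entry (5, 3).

W^⊗2:
  [74, 82, 61, 82, 37, 76, 86]
  [74, 88, 78, 83, 68, 83, 47]
  [88, 62, 61, 46, 57, 46, 66]
  [68, 86, 68, 85, 62, 63, 78]
  [53, 80, 80, 52, 52, 52, 86]
  [74, 86, 78, 83, 68, 85, 65]
  [66, 82, 86, 62, 57, 62, 66]
W^⊗3:
  [86, 82, 78, 82, 68, 82, 66]
  [74, 88, 78, 83, 68, 83, 78]
  [66, 82, 86, 62, 57, 62, 66]
  [78, 86, 78, 83, 68, 85, 68]
  [86, 80, 61, 80, 57, 76, 80]
  [74, 86, 78, 85, 68, 83, 78]
  [74, 82, 66, 82, 62, 76, 86]
Key observation: the optimum is the walk 5->3->5->3, with weight 85 min 95 min 85 = 85.
Optimal value attained by: walk 5->3->5->3.
Answer: (W^⊗3)[5][3] = 85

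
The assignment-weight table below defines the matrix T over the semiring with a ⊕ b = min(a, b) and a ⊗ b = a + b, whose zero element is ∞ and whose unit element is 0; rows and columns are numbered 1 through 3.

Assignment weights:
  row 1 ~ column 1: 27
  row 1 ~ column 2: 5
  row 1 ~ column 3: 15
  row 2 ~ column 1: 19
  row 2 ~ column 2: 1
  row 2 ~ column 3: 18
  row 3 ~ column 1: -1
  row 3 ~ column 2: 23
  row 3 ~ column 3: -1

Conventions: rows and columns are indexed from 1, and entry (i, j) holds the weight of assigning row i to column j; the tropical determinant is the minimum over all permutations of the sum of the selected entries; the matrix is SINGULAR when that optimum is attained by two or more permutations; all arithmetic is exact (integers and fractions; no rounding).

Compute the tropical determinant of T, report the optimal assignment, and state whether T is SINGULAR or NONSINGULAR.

σ = (1, 2, 3): 27 + 1 + (-1) = 27
σ = (1, 3, 2): 27 + 18 + 23 = 68
σ = (2, 1, 3): 5 + 19 + (-1) = 23
σ = (2, 3, 1): 5 + 18 + (-1) = 22
σ = (3, 1, 2): 15 + 19 + 23 = 57
σ = (3, 2, 1): 15 + 1 + (-1) = 15
Optimal value attained by: σ = (3, 2, 1).
Answer: det⊕(T) = 15; verdict: NONSINGULAR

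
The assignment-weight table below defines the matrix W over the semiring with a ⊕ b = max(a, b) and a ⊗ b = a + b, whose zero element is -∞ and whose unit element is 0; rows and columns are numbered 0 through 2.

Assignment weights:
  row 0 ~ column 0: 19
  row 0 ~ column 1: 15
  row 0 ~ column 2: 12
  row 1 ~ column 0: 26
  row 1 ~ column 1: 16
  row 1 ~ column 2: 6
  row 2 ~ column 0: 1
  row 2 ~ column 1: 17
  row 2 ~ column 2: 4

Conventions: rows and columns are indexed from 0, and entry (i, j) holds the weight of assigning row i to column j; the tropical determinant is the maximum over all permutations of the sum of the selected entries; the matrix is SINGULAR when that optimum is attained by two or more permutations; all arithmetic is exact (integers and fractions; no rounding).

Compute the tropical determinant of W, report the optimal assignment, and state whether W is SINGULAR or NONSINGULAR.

σ = (0, 1, 2): 19 + 16 + 4 = 39
σ = (0, 2, 1): 19 + 6 + 17 = 42
σ = (1, 0, 2): 15 + 26 + 4 = 45
σ = (1, 2, 0): 15 + 6 + 1 = 22
σ = (2, 0, 1): 12 + 26 + 17 = 55
σ = (2, 1, 0): 12 + 16 + 1 = 29
Optimal value attained by: σ = (2, 0, 1).
Answer: det⊕(W) = 55; verdict: NONSINGULAR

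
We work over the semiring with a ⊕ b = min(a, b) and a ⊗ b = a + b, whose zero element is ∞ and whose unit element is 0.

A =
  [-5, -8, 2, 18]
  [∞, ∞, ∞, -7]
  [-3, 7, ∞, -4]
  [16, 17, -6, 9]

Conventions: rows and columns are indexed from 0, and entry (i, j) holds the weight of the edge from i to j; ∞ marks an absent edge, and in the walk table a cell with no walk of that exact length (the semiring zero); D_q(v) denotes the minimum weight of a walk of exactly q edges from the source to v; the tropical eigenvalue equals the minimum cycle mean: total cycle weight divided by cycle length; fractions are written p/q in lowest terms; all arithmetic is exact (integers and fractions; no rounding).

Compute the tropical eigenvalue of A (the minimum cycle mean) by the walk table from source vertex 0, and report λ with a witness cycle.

q=0: [0, ∞, ∞, ∞]
q=1: [-5, -8, 2, 18]
q=2: [-10, -13, -3, -15]
q=3: [-15, -18, -21, -20]
q=4: [-24, -23, -26, -25]
Optimal cycle mean attained by: cycle 0->1->3->2->0, total (-8) + (-7) + (-6) + (-3), length 4.
Answer: λ = -6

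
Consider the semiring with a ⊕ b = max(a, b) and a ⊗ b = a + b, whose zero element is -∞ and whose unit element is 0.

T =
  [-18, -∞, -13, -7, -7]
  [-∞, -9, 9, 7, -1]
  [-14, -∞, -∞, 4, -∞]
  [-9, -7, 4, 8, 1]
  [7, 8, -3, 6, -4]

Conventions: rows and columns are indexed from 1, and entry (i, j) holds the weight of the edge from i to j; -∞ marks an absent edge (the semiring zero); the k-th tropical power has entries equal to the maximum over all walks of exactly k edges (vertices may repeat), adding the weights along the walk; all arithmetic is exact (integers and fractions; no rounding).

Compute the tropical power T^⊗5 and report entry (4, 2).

T^⊗2:
  [0, 1, -3, 1, -6]
  [6, 7, 11, 15, 8]
  [-5, -3, 8, 12, 5]
  [8, 9, 12, 16, 9]
  [3, 4, 17, 15, 7]
T^⊗3:
  [1, 2, 10, 9, 2]
  [15, 16, 19, 23, 16]
  [12, 13, 16, 20, 13]
  [16, 17, 20, 24, 17]
  [14, 15, 19, 23, 16]
T^⊗4:
  [9, 10, 13, 17, 10]
  [23, 24, 27, 31, 24]
  [20, 21, 24, 28, 21]
  [24, 25, 28, 32, 25]
  [23, 24, 27, 31, 24]
T^⊗5:
  [17, 18, 21, 25, 18]
  [31, 32, 35, 39, 32]
  [28, 29, 32, 36, 29]
  [32, 33, 36, 40, 33]
  [31, 32, 35, 39, 32]
Key observation: the optimum is the walk 4->4->4->4->5->2, with weight 8 + 8 + 8 + 1 + 8 = 33.
Optimal value attained by: walk 4->4->4->4->5->2.
Answer: (T^⊗5)[4][2] = 33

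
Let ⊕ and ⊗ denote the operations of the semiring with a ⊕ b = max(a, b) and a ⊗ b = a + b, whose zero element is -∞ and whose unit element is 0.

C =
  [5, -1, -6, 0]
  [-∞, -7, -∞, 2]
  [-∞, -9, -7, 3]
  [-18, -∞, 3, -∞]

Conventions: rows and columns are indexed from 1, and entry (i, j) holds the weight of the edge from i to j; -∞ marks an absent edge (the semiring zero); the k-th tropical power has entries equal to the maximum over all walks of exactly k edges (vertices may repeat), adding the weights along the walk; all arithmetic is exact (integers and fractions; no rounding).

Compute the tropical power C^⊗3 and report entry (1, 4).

C^⊗2:
  [10, 4, 3, 5]
  [-16, -14, 5, -5]
  [-15, -16, 6, -4]
  [-13, -6, -4, 6]
C^⊗3:
  [15, 9, 8, 10]
  [-11, -4, -2, 8]
  [-10, -3, -1, 9]
  [-8, -13, 9, -1]
Key observation: the optimum is the walk 1->1->1->4, with weight 5 + 5 + 0 = 10.
Optimal value attained by: walk 1->1->1->4.
Answer: (C^⊗3)[1][4] = 10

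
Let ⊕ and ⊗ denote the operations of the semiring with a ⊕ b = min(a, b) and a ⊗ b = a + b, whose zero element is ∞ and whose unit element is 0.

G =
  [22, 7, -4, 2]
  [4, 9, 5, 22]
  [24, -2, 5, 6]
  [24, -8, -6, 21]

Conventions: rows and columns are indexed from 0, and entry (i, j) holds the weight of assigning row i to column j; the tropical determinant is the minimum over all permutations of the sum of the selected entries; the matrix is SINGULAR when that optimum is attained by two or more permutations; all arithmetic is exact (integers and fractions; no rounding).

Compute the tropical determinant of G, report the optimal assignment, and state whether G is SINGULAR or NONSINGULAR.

σ = (0, 1, 2, 3): 22 + 9 + 5 + 21 = 57
σ = (0, 1, 3, 2): 22 + 9 + 6 + (-6) = 31
σ = (0, 2, 1, 3): 22 + 5 + (-2) + 21 = 46
σ = (0, 2, 3, 1): 22 + 5 + 6 + (-8) = 25
σ = (0, 3, 1, 2): 22 + 22 + (-2) + (-6) = 36
σ = (0, 3, 2, 1): 22 + 22 + 5 + (-8) = 41
σ = (1, 0, 2, 3): 7 + 4 + 5 + 21 = 37
σ = (1, 0, 3, 2): 7 + 4 + 6 + (-6) = 11
σ = (1, 2, 0, 3): 7 + 5 + 24 + 21 = 57
σ = (1, 2, 3, 0): 7 + 5 + 6 + 24 = 42
σ = (1, 3, 0, 2): 7 + 22 + 24 + (-6) = 47
σ = (1, 3, 2, 0): 7 + 22 + 5 + 24 = 58
σ = (2, 0, 1, 3): (-4) + 4 + (-2) + 21 = 19
σ = (2, 0, 3, 1): (-4) + 4 + 6 + (-8) = -2
σ = (2, 1, 0, 3): (-4) + 9 + 24 + 21 = 50
σ = (2, 1, 3, 0): (-4) + 9 + 6 + 24 = 35
σ = (2, 3, 0, 1): (-4) + 22 + 24 + (-8) = 34
σ = (2, 3, 1, 0): (-4) + 22 + (-2) + 24 = 40
σ = (3, 0, 1, 2): 2 + 4 + (-2) + (-6) = -2
σ = (3, 0, 2, 1): 2 + 4 + 5 + (-8) = 3
σ = (3, 1, 0, 2): 2 + 9 + 24 + (-6) = 29
σ = (3, 1, 2, 0): 2 + 9 + 5 + 24 = 40
σ = (3, 2, 0, 1): 2 + 5 + 24 + (-8) = 23
σ = (3, 2, 1, 0): 2 + 5 + (-2) + 24 = 29
Optimal value attained by: σ = (2, 0, 3, 1).
Answer: det⊕(G) = -2; verdict: SINGULAR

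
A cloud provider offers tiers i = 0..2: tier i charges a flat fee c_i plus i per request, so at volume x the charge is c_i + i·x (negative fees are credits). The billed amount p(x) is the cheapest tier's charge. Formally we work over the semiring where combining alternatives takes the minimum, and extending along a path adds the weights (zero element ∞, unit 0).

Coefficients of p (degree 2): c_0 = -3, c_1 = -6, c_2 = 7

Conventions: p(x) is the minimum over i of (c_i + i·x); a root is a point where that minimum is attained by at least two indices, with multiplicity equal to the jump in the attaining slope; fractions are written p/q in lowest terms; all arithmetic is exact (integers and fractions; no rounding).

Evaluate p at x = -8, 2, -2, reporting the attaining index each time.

p(-8) = min(-3+0·(-8)=-3, -6+1·(-8)=-14, 7+2·(-8)=-9) = -14 (attained by i=1)
p(2) = min(-3+0·2=-3, -6+1·2=-4, 7+2·2=11) = -4 (attained by i=1)
p(-2) = min(-3+0·(-2)=-3, -6+1·(-2)=-8, 7+2·(-2)=3) = -8 (attained by i=1)
Answer: p(-8) = -14; p(2) = -4; p(-2) = -8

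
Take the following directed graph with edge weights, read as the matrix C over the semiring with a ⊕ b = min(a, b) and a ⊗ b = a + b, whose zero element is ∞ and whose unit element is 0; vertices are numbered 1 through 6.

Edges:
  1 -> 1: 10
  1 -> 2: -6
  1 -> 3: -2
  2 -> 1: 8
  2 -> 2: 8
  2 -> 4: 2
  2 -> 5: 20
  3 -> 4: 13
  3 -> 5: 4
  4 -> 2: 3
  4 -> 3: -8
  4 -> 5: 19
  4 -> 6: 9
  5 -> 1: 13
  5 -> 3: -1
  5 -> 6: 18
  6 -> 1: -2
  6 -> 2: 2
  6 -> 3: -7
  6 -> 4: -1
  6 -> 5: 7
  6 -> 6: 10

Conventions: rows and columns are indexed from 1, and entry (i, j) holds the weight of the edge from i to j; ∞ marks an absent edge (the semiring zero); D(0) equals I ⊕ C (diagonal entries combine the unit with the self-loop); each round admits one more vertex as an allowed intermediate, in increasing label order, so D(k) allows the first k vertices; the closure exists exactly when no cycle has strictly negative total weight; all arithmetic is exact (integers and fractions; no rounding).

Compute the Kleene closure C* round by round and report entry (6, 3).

D(0):
  [0, -6, -2, ∞, ∞, ∞]
  [8, 0, ∞, 2, 20, ∞]
  [∞, ∞, 0, 13, 4, ∞]
  [∞, 3, -8, 0, 19, 9]
  [13, ∞, -1, ∞, 0, 18]
  [-2, 2, -7, -1, 7, 0]
D(1):
  [0, -6, -2, ∞, ∞, ∞]
  [8, 0, 6, 2, 20, ∞]
  [∞, ∞, 0, 13, 4, ∞]
  [∞, 3, -8, 0, 19, 9]
  [13, 7, -1, ∞, 0, 18]
  [-2, -8, -7, -1, 7, 0]
D(2):
  [0, -6, -2, -4, 14, ∞]
  [8, 0, 6, 2, 20, ∞]
  [∞, ∞, 0, 13, 4, ∞]
  [11, 3, -8, 0, 19, 9]
  [13, 7, -1, 9, 0, 18]
  [-2, -8, -7, -6, 7, 0]
D(3):
  [0, -6, -2, -4, 2, ∞]
  [8, 0, 6, 2, 10, ∞]
  [∞, ∞, 0, 13, 4, ∞]
  [11, 3, -8, 0, -4, 9]
  [13, 7, -1, 9, 0, 18]
  [-2, -8, -7, -6, -3, 0]
D(4):
  [0, -6, -12, -4, -8, 5]
  [8, 0, -6, 2, -2, 11]
  [24, 16, 0, 13, 4, 22]
  [11, 3, -8, 0, -4, 9]
  [13, 7, -1, 9, 0, 18]
  [-2, -8, -14, -6, -10, 0]
D(5):
  [0, -6, -12, -4, -8, 5]
  [8, 0, -6, 2, -2, 11]
  [17, 11, 0, 13, 4, 22]
  [9, 3, -8, 0, -4, 9]
  [13, 7, -1, 9, 0, 18]
  [-2, -8, -14, -6, -10, 0]
D(6):
  [0, -6, -12, -4, -8, 5]
  [8, 0, -6, 2, -2, 11]
  [17, 11, 0, 13, 4, 22]
  [7, 1, -8, 0, -4, 9]
  [13, 7, -1, 9, 0, 18]
  [-2, -8, -14, -6, -10, 0]
Answer: C*[6][3] = -14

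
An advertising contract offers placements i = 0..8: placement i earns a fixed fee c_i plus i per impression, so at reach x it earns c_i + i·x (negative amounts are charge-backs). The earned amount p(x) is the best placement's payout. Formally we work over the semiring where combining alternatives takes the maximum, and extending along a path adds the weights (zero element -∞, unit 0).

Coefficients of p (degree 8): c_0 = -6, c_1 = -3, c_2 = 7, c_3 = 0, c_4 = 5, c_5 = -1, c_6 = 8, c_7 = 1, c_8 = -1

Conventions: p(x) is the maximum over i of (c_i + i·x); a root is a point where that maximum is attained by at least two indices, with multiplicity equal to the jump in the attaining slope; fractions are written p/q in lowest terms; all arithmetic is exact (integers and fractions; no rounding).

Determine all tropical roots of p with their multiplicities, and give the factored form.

hull edge (i=0, c=-6) to (i=2, c=7): slope 13/2, span 2
hull edge (i=2, c=7) to (i=6, c=8): slope 1/4, span 4
hull edge (i=6, c=8) to (i=8, c=-1): slope -9/2, span 2
Factored form: p(x) = -1 ⊗ (x ⊕ (-13/2)) ⊗ (x ⊕ (-13/2)) ⊗ (x ⊕ (-1/4)) ⊗ (x ⊕ (-1/4)) ⊗ (x ⊕ (-1/4)) ⊗ (x ⊕ (-1/4)) ⊗ (x ⊕ 9/2) ⊗ (x ⊕ 9/2)
Answer: roots = -13/2 (mult 2), -1/4 (mult 4), 9/2 (mult 2)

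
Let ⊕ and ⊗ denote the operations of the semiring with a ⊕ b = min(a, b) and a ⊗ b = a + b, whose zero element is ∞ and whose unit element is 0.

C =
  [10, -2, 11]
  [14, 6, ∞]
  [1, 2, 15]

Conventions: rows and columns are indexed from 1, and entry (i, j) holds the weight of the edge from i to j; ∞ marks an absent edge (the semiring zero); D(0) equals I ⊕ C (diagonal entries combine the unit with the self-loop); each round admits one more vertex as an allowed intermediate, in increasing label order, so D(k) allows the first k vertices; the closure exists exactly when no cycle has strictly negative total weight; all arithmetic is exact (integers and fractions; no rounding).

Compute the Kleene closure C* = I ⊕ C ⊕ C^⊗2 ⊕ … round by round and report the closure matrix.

D(0):
  [0, -2, 11]
  [14, 0, ∞]
  [1, 2, 0]
D(1):
  [0, -2, 11]
  [14, 0, 25]
  [1, -1, 0]
D(2):
  [0, -2, 11]
  [14, 0, 25]
  [1, -1, 0]
D(3):
  [0, -2, 11]
  [14, 0, 25]
  [1, -1, 0]
Answer: C* = [[0, -2, 11], [14, 0, 25], [1, -1, 0]]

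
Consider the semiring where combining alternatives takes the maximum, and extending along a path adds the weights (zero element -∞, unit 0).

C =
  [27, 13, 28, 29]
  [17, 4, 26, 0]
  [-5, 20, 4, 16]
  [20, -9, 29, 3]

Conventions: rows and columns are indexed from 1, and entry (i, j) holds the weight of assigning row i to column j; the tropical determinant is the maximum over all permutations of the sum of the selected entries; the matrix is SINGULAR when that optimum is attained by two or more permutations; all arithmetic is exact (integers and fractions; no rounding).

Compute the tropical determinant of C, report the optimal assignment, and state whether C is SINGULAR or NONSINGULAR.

σ = (1, 2, 3, 4): 27 + 4 + 4 + 3 = 38
σ = (1, 2, 4, 3): 27 + 4 + 16 + 29 = 76
σ = (1, 3, 2, 4): 27 + 26 + 20 + 3 = 76
σ = (1, 3, 4, 2): 27 + 26 + 16 + (-9) = 60
σ = (1, 4, 2, 3): 27 + 0 + 20 + 29 = 76
σ = (1, 4, 3, 2): 27 + 0 + 4 + (-9) = 22
σ = (2, 1, 3, 4): 13 + 17 + 4 + 3 = 37
σ = (2, 1, 4, 3): 13 + 17 + 16 + 29 = 75
σ = (2, 3, 1, 4): 13 + 26 + (-5) + 3 = 37
σ = (2, 3, 4, 1): 13 + 26 + 16 + 20 = 75
σ = (2, 4, 1, 3): 13 + 0 + (-5) + 29 = 37
σ = (2, 4, 3, 1): 13 + 0 + 4 + 20 = 37
σ = (3, 1, 2, 4): 28 + 17 + 20 + 3 = 68
σ = (3, 1, 4, 2): 28 + 17 + 16 + (-9) = 52
σ = (3, 2, 1, 4): 28 + 4 + (-5) + 3 = 30
σ = (3, 2, 4, 1): 28 + 4 + 16 + 20 = 68
σ = (3, 4, 1, 2): 28 + 0 + (-5) + (-9) = 14
σ = (3, 4, 2, 1): 28 + 0 + 20 + 20 = 68
σ = (4, 1, 2, 3): 29 + 17 + 20 + 29 = 95
σ = (4, 1, 3, 2): 29 + 17 + 4 + (-9) = 41
σ = (4, 2, 1, 3): 29 + 4 + (-5) + 29 = 57
σ = (4, 2, 3, 1): 29 + 4 + 4 + 20 = 57
σ = (4, 3, 1, 2): 29 + 26 + (-5) + (-9) = 41
σ = (4, 3, 2, 1): 29 + 26 + 20 + 20 = 95
Optimal value attained by: σ = (4, 1, 2, 3).
Answer: det⊕(C) = 95; verdict: SINGULAR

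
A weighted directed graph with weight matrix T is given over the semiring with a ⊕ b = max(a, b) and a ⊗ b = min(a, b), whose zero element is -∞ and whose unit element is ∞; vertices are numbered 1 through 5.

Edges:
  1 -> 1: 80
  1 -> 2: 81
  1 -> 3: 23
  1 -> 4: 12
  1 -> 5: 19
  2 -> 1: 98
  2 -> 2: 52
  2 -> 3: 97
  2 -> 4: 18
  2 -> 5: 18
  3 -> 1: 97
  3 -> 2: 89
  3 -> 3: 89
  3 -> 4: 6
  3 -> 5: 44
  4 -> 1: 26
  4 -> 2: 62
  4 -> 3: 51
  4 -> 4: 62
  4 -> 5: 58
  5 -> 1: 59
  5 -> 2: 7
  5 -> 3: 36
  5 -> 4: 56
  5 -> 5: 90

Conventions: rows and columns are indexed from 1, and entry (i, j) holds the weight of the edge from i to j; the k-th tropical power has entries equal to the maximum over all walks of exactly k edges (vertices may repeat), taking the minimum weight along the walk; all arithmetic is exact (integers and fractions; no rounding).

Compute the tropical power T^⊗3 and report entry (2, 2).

T^⊗2:
  [81, 80, 81, 19, 23]
  [97, 89, 89, 18, 44]
  [89, 89, 89, 44, 44]
  [62, 62, 62, 62, 58]
  [59, 59, 51, 56, 90]
T^⊗3:
  [81, 81, 81, 23, 44]
  [89, 89, 89, 44, 44]
  [89, 89, 89, 44, 44]
  [62, 62, 62, 62, 58]
  [59, 59, 59, 56, 90]
Key observation: the optimum is the walk 2->3->3->2, with weight 97 min 89 min 89 = 89.
Optimal value attained by: walk 2->3->3->2.
Answer: (T^⊗3)[2][2] = 89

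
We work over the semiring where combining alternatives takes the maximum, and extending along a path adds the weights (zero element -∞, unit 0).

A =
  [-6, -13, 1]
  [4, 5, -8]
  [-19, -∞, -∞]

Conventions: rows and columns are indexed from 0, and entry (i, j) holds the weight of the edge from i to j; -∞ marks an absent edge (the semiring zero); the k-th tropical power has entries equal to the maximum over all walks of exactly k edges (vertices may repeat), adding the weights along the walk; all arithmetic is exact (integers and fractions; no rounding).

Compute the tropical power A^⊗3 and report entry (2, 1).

A^⊗2:
  [-9, -8, -5]
  [9, 10, 5]
  [-25, -32, -18]
A^⊗3:
  [-4, -3, -8]
  [14, 15, 10]
  [-28, -27, -24]
Key observation: the optimum is the walk 2->0->1->1, with weight (-19) + (-13) + 5 = -27.
Optimal value attained by: walk 2->0->1->1.
Answer: (A^⊗3)[2][1] = -27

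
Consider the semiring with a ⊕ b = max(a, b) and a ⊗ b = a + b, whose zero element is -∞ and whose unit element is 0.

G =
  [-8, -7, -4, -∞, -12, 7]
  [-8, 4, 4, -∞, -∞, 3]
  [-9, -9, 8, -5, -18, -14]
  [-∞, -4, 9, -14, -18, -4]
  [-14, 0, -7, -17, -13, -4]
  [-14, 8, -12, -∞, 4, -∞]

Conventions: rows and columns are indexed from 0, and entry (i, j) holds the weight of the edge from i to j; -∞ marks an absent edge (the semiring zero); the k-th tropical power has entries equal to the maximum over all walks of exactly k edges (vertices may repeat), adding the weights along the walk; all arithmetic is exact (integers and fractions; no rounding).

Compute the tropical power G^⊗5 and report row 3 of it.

G^⊗2:
  [-7, 15, 4, -9, 11, -1]
  [-4, 11, 12, -1, 7, 7]
  [-1, -1, 16, 3, -10, -2]
  [0, 4, 17, 4, 0, -1]
  [-8, 4, 4, -12, 0, 3]
  [0, 12, 12, -13, -9, 11]
G^⊗3:
  [7, 19, 19, -1, 3, 18]
  [3, 15, 20, 7, 11, 14]
  [7, 7, 24, 11, 2, 6]
  [8, 8, 25, 12, 3, 7]
  [-4, 11, 12, -1, 7, 7]
  [4, 19, 20, 7, 15, 15]
G^⊗4:
  [11, 26, 27, 14, 22, 22]
  [11, 22, 28, 15, 18, 18]
  [15, 15, 32, 19, 10, 14]
  [16, 16, 33, 20, 11, 15]
  [3, 15, 20, 7, 11, 14]
  [11, 23, 28, 15, 19, 22]
G^⊗5:
  [18, 30, 35, 22, 26, 29]
  [19, 26, 36, 23, 22, 25]
  [23, 23, 40, 27, 18, 22]
  [24, 24, 41, 28, 19, 23]
  [11, 22, 28, 15, 18, 18]
  [19, 30, 36, 23, 26, 26]
Answer: row 3 of G^⊗5 = [24, 24, 41, 28, 19, 23]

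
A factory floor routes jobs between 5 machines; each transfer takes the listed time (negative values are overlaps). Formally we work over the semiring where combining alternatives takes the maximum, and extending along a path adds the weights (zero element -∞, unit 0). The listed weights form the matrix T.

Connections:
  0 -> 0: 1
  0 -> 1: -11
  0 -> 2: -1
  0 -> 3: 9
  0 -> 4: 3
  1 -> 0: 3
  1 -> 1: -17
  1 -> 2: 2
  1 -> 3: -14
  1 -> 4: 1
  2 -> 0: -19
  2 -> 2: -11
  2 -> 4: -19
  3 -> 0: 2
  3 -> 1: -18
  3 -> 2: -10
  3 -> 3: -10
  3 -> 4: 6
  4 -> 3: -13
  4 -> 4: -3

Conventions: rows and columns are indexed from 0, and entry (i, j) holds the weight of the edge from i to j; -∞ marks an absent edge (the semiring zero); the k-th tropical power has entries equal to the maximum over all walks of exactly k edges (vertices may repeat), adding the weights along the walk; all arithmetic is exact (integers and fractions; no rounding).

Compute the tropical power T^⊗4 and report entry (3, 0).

T^⊗2:
  [11, -9, 0, 10, 15]
  [4, -8, 2, 12, 6]
  [-18, -30, -20, -10, -16]
  [3, -9, 1, 11, 5]
  [-11, -31, -23, -16, -6]
T^⊗3:
  [12, 0, 10, 20, 16]
  [14, -6, 3, 13, 18]
  [-8, -28, -19, -9, -4]
  [13, -7, 2, 12, 17]
  [-10, -22, -12, -2, -8]
T^⊗4:
  [22, 2, 11, 21, 26]
  [15, 3, 13, 23, 19]
  [-7, -19, -9, 1, -3]
  [14, 2, 12, 22, 18]
  [0, -20, -11, -1, 4]
Key observation: the optimum is the walk 3->0->0->3->0, with weight 2 + 1 + 9 + 2 = 14.
Optimal value attained by: walk 3->0->0->3->0.
Answer: (T^⊗4)[3][0] = 14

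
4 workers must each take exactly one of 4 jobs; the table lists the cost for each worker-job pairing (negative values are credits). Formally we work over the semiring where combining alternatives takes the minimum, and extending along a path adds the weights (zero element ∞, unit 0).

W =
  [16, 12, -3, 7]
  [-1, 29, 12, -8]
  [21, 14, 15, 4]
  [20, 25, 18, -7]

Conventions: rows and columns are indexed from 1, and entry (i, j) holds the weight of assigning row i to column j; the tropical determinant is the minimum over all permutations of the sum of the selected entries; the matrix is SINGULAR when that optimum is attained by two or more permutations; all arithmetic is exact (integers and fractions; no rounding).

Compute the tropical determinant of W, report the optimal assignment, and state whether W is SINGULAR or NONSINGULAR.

σ = (1, 2, 3, 4): 16 + 29 + 15 + (-7) = 53
σ = (1, 2, 4, 3): 16 + 29 + 4 + 18 = 67
σ = (1, 3, 2, 4): 16 + 12 + 14 + (-7) = 35
σ = (1, 3, 4, 2): 16 + 12 + 4 + 25 = 57
σ = (1, 4, 2, 3): 16 + (-8) + 14 + 18 = 40
σ = (1, 4, 3, 2): 16 + (-8) + 15 + 25 = 48
σ = (2, 1, 3, 4): 12 + (-1) + 15 + (-7) = 19
σ = (2, 1, 4, 3): 12 + (-1) + 4 + 18 = 33
σ = (2, 3, 1, 4): 12 + 12 + 21 + (-7) = 38
σ = (2, 3, 4, 1): 12 + 12 + 4 + 20 = 48
σ = (2, 4, 1, 3): 12 + (-8) + 21 + 18 = 43
σ = (2, 4, 3, 1): 12 + (-8) + 15 + 20 = 39
σ = (3, 1, 2, 4): (-3) + (-1) + 14 + (-7) = 3
σ = (3, 1, 4, 2): (-3) + (-1) + 4 + 25 = 25
σ = (3, 2, 1, 4): (-3) + 29 + 21 + (-7) = 40
σ = (3, 2, 4, 1): (-3) + 29 + 4 + 20 = 50
σ = (3, 4, 1, 2): (-3) + (-8) + 21 + 25 = 35
σ = (3, 4, 2, 1): (-3) + (-8) + 14 + 20 = 23
σ = (4, 1, 2, 3): 7 + (-1) + 14 + 18 = 38
σ = (4, 1, 3, 2): 7 + (-1) + 15 + 25 = 46
σ = (4, 2, 1, 3): 7 + 29 + 21 + 18 = 75
σ = (4, 2, 3, 1): 7 + 29 + 15 + 20 = 71
σ = (4, 3, 1, 2): 7 + 12 + 21 + 25 = 65
σ = (4, 3, 2, 1): 7 + 12 + 14 + 20 = 53
Optimal value attained by: σ = (3, 1, 2, 4).
Answer: det⊕(W) = 3; verdict: NONSINGULAR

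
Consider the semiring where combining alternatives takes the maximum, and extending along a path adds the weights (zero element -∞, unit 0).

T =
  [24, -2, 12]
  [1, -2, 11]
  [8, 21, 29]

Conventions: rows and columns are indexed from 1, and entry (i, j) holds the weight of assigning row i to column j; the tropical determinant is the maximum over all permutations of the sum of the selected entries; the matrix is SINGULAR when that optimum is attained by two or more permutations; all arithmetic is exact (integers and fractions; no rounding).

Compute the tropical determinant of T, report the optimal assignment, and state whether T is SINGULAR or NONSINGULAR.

σ = (1, 2, 3): 24 + (-2) + 29 = 51
σ = (1, 3, 2): 24 + 11 + 21 = 56
σ = (2, 1, 3): (-2) + 1 + 29 = 28
σ = (2, 3, 1): (-2) + 11 + 8 = 17
σ = (3, 1, 2): 12 + 1 + 21 = 34
σ = (3, 2, 1): 12 + (-2) + 8 = 18
Optimal value attained by: σ = (1, 3, 2).
Answer: det⊕(T) = 56; verdict: NONSINGULAR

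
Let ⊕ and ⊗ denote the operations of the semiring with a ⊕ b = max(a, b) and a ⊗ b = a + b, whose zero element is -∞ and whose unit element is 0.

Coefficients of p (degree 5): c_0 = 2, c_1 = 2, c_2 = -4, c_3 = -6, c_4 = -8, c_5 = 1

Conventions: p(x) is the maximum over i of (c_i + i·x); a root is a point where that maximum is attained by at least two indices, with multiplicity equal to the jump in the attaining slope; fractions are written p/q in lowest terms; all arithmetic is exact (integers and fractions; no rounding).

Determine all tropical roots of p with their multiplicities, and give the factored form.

hull edge (i=0, c=2) to (i=1, c=2): slope 0, span 1
hull edge (i=1, c=2) to (i=5, c=1): slope -1/4, span 4
Factored form: p(x) = 1 ⊗ (x ⊕ 0) ⊗ (x ⊕ 1/4) ⊗ (x ⊕ 1/4) ⊗ (x ⊕ 1/4) ⊗ (x ⊕ 1/4)
Answer: roots = 0 (mult 1), 1/4 (mult 4)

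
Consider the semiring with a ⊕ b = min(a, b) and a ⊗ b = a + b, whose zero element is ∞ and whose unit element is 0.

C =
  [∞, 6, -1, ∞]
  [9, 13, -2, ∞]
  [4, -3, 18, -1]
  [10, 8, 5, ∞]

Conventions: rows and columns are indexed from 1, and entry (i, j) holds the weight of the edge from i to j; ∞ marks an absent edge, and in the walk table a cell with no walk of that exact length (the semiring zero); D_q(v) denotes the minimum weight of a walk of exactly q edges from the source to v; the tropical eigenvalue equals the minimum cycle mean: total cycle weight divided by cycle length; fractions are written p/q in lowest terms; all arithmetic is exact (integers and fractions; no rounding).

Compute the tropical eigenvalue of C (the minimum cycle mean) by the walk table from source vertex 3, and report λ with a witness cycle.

q=0: [∞, ∞, 0, ∞]
q=1: [4, -3, 18, -1]
q=2: [6, 7, -5, 17]
q=3: [-1, -8, 5, -6]
q=4: [1, 2, -10, 4]
Optimal cycle mean attained by: cycle 2->3->2, total (-2) + (-3), length 2.
Answer: λ = -5/2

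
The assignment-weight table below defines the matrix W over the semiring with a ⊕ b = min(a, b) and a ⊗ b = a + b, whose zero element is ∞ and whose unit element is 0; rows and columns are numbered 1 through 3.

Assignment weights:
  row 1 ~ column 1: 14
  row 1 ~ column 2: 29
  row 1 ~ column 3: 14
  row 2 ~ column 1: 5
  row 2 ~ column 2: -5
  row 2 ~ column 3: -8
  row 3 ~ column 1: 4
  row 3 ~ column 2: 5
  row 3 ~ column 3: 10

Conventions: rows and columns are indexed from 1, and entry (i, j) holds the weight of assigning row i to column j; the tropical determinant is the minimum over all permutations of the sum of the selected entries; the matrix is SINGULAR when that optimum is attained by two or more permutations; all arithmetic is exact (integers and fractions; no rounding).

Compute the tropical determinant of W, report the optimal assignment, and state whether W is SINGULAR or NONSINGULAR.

σ = (1, 2, 3): 14 + (-5) + 10 = 19
σ = (1, 3, 2): 14 + (-8) + 5 = 11
σ = (2, 1, 3): 29 + 5 + 10 = 44
σ = (2, 3, 1): 29 + (-8) + 4 = 25
σ = (3, 1, 2): 14 + 5 + 5 = 24
σ = (3, 2, 1): 14 + (-5) + 4 = 13
Optimal value attained by: σ = (1, 3, 2).
Answer: det⊕(W) = 11; verdict: NONSINGULAR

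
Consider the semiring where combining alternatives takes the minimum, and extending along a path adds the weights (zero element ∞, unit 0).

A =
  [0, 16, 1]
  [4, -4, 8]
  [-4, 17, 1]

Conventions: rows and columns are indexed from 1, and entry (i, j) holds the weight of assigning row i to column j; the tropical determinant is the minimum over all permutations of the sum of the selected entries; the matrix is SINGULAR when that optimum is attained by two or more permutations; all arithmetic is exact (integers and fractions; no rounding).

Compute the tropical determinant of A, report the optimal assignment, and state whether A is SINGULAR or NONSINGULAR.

σ = (1, 2, 3): 0 + (-4) + 1 = -3
σ = (1, 3, 2): 0 + 8 + 17 = 25
σ = (2, 1, 3): 16 + 4 + 1 = 21
σ = (2, 3, 1): 16 + 8 + (-4) = 20
σ = (3, 1, 2): 1 + 4 + 17 = 22
σ = (3, 2, 1): 1 + (-4) + (-4) = -7
Optimal value attained by: σ = (3, 2, 1).
Answer: det⊕(A) = -7; verdict: NONSINGULAR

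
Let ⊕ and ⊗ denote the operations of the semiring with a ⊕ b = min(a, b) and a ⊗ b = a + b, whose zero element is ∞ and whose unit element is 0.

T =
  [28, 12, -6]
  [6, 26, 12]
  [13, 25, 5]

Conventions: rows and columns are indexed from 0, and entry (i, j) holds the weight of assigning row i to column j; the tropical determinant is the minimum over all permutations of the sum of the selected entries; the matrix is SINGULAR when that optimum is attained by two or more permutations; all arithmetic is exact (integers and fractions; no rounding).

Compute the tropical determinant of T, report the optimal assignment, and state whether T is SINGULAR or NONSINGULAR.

σ = (0, 1, 2): 28 + 26 + 5 = 59
σ = (0, 2, 1): 28 + 12 + 25 = 65
σ = (1, 0, 2): 12 + 6 + 5 = 23
σ = (1, 2, 0): 12 + 12 + 13 = 37
σ = (2, 0, 1): (-6) + 6 + 25 = 25
σ = (2, 1, 0): (-6) + 26 + 13 = 33
Optimal value attained by: σ = (1, 0, 2).
Answer: det⊕(T) = 23; verdict: NONSINGULAR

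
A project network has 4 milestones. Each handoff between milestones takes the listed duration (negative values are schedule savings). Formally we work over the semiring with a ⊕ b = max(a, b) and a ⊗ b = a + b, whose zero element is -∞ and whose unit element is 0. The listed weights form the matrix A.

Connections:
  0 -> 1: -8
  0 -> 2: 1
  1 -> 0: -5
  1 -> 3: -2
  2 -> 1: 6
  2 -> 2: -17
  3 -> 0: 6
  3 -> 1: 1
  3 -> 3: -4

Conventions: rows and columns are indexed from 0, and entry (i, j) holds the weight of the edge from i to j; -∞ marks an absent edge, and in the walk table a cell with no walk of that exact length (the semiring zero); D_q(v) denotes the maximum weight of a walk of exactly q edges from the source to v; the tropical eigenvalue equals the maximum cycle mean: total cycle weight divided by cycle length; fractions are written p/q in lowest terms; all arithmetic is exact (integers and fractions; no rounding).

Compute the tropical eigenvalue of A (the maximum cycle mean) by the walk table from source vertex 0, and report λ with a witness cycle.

q=0: [0, -∞, -∞, -∞]
q=1: [-∞, -8, 1, -∞]
q=2: [-13, 7, -16, -10]
q=3: [2, -9, -12, 5]
q=4: [11, 6, 3, 1]
Optimal cycle mean attained by: cycle 0->2->1->3->0, total 1 + 6 + (-2) + 6, length 4.
Answer: λ = 11/4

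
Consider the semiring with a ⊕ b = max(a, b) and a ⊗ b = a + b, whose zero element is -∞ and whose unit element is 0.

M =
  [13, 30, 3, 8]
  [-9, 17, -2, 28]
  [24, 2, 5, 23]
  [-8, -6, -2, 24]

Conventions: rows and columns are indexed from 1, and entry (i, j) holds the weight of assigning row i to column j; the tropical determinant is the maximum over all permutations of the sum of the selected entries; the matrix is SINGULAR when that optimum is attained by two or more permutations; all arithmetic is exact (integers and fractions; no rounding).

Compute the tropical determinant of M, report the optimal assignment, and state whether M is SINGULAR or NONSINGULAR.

σ = (1, 2, 3, 4): 13 + 17 + 5 + 24 = 59
σ = (1, 2, 4, 3): 13 + 17 + 23 + (-2) = 51
σ = (1, 3, 2, 4): 13 + (-2) + 2 + 24 = 37
σ = (1, 3, 4, 2): 13 + (-2) + 23 + (-6) = 28
σ = (1, 4, 2, 3): 13 + 28 + 2 + (-2) = 41
σ = (1, 4, 3, 2): 13 + 28 + 5 + (-6) = 40
σ = (2, 1, 3, 4): 30 + (-9) + 5 + 24 = 50
σ = (2, 1, 4, 3): 30 + (-9) + 23 + (-2) = 42
σ = (2, 3, 1, 4): 30 + (-2) + 24 + 24 = 76
σ = (2, 3, 4, 1): 30 + (-2) + 23 + (-8) = 43
σ = (2, 4, 1, 3): 30 + 28 + 24 + (-2) = 80
σ = (2, 4, 3, 1): 30 + 28 + 5 + (-8) = 55
σ = (3, 1, 2, 4): 3 + (-9) + 2 + 24 = 20
σ = (3, 1, 4, 2): 3 + (-9) + 23 + (-6) = 11
σ = (3, 2, 1, 4): 3 + 17 + 24 + 24 = 68
σ = (3, 2, 4, 1): 3 + 17 + 23 + (-8) = 35
σ = (3, 4, 1, 2): 3 + 28 + 24 + (-6) = 49
σ = (3, 4, 2, 1): 3 + 28 + 2 + (-8) = 25
σ = (4, 1, 2, 3): 8 + (-9) + 2 + (-2) = -1
σ = (4, 1, 3, 2): 8 + (-9) + 5 + (-6) = -2
σ = (4, 2, 1, 3): 8 + 17 + 24 + (-2) = 47
σ = (4, 2, 3, 1): 8 + 17 + 5 + (-8) = 22
σ = (4, 3, 1, 2): 8 + (-2) + 24 + (-6) = 24
σ = (4, 3, 2, 1): 8 + (-2) + 2 + (-8) = 0
Optimal value attained by: σ = (2, 4, 1, 3).
Answer: det⊕(M) = 80; verdict: NONSINGULAR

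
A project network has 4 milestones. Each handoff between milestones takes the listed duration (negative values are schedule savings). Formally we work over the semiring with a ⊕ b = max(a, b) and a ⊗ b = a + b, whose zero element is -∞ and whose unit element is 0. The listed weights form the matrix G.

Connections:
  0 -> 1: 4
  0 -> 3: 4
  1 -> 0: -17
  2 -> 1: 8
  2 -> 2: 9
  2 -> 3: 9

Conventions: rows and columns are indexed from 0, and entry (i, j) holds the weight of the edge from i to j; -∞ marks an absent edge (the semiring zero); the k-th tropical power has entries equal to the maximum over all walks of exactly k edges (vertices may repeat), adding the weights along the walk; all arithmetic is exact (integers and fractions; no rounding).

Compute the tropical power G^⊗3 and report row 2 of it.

G^⊗2:
  [-13, -∞, -∞, -∞]
  [-∞, -13, -∞, -13]
  [-9, 17, 18, 18]
  [-∞, -∞, -∞, -∞]
G^⊗3:
  [-∞, -9, -∞, -9]
  [-30, -∞, -∞, -∞]
  [0, 26, 27, 27]
  [-∞, -∞, -∞, -∞]
Answer: row 2 of G^⊗3 = [0, 26, 27, 27]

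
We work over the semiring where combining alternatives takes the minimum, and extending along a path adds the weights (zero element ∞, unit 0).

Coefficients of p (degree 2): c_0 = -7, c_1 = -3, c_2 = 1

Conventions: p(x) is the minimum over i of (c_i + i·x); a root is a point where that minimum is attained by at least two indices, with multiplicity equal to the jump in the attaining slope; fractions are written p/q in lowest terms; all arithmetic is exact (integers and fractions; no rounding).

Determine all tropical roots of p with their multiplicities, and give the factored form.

hull edge (i=0, c=-7) to (i=2, c=1): slope 4, span 2
Factored form: p(x) = 1 ⊗ (x ⊕ (-4)) ⊗ (x ⊕ (-4))
Answer: roots = -4 (mult 2)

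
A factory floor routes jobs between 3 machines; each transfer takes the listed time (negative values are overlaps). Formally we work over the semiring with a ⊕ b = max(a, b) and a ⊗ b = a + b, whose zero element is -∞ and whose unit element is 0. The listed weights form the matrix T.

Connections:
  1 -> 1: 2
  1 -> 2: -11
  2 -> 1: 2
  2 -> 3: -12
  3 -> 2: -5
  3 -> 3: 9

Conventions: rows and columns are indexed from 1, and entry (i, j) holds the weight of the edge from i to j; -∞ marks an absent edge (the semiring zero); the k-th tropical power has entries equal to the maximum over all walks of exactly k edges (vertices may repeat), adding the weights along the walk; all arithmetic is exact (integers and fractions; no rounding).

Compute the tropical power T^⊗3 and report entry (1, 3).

T^⊗2:
  [4, -9, -23]
  [4, -9, -3]
  [-3, 4, 18]
T^⊗3:
  [6, -7, -14]
  [6, -7, 6]
  [6, 13, 27]
Key observation: the optimum is the walk 1->2->3->3, with weight (-11) + (-12) + 9 = -14.
Optimal value attained by: walk 1->2->3->3.
Answer: (T^⊗3)[1][3] = -14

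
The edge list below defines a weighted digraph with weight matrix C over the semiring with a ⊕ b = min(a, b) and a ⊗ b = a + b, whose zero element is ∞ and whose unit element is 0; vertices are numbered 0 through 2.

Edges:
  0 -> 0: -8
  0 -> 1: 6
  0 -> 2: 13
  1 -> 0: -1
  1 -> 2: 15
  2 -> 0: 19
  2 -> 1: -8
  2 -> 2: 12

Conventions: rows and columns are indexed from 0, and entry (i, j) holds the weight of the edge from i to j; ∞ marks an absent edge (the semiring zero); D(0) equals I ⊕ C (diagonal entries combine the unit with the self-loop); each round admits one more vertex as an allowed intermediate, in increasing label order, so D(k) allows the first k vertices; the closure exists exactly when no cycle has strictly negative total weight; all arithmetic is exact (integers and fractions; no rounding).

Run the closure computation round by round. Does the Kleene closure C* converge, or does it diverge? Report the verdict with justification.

Detection: at round 0, diagonal entry (0, 0) turns strictly negative.
Key observation: the cycle 0->0 has total weight (-8), which is strictly negative.
Answer: DIVERGES — negative cycle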